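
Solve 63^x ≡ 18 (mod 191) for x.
12

Baby-step giant-step with step n = ⌈√191⌉ = 14.
Baby steps 63^j mod 191 (j:value) for j=0..13: 0:1, 1:63, 2:149, 3:28, 4:45, 5:161, 6:20, 7:114, 8:115, 9:178, 10:136, 11:164, 12:18, 13:179.
h = 18 is already in the table at j=12, so x = 12.
Check: 63^12 ≡ 18 (mod 191).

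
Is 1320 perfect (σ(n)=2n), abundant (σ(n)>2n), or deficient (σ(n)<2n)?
abundant

Proper divisors of 1320: sum = 1 + 2 + 3 + 4 + 5 + 6 + 8 + 10 + ... + 264 + 330 + 440 + 660 (31 divisors) = 3000
Since 3000 > 1320, 1320 is abundant.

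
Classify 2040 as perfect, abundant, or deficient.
abundant

Proper divisors of 2040: sum = 1 + 2 + 3 + 4 + 5 + 6 + 8 + 10 + ... + 408 + 510 + 680 + 1020 (31 divisors) = 4440
Since 4440 > 2040, 2040 is abundant.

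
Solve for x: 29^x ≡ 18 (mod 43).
13

Baby-step giant-step with step n = ⌈√43⌉ = 7.
Baby steps 29^j mod 43 (j:value) for j=0..6: 0:1, 1:29, 2:24, 3:8, 4:17, 5:20, 6:21.
Giant-step multiplier: 29^(-7) ≡ 29^(42-7) = 29^35 ≡ 37 (mod 43).
Giant steps γ_i = 18·37^i mod 43: γ_0=18, γ_1=21 (in table at j=6).
x = i·n + j = 1·7 + 6 = 13.
Check: 29^13 ≡ 18 (mod 43).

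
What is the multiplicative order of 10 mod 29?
28

29 is prime, so ord(10) divides φ(29) = 28.
Divisors of 28: 1, 2, 4, 7, 14, 28.
Repeated squaring: 10^1 ≡ 10, 10^2 ≡ 13, 10^4 ≡ 24, 10^8 ≡ 25, 10^16 ≡ 16 (mod 29).
Test 10^d mod 29 for each divisor d in increasing order:
10^1 ≡ 10
10^2 ≡ 13
10^4 ≡ 24
10^7 = 10^4·10^2·10^1 ≡ 17
10^14 = 10^8·10^4·10^2 ≡ 28
10^28 = 10^16·10^8·10^4 ≡ 1  ← first divisor giving 1
The order is 28.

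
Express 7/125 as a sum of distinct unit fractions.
1/18 + 1/2250

Greedy algorithm:
7/125: ceiling(125/7) = 18, use 1/18
1/2250: ceiling(2250/1) = 2250, use 1/2250
Result: 7/125 = 1/18 + 1/2250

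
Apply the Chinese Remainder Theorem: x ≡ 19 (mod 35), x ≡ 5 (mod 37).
264

Using Chinese Remainder Theorem:
M = 35 × 37 = 1295
M1 = 37, M2 = 35
y1 = 37^(-1) mod 35 = 18
y2 = 35^(-1) mod 37 = 18
x = (19×37×18 + 5×35×18) mod 1295 = 264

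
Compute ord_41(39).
20

41 is prime, so ord(39) divides φ(41) = 40.
Divisors of 40: 1, 2, 4, 5, 8, 10, 20, 40.
Repeated squaring: 39^1 ≡ 39, 39^2 ≡ 4, 39^4 ≡ 16, 39^8 ≡ 10, 39^16 ≡ 18, 39^32 ≡ 37 (mod 41).
Test 39^d mod 41 for each divisor d in increasing order:
39^1 ≡ 39
39^2 ≡ 4
39^4 ≡ 16
39^5 = 39^4·39^1 ≡ 9
39^8 ≡ 10
39^10 = 39^8·39^2 ≡ 40
39^20 = 39^16·39^4 ≡ 1  ← first divisor giving 1
The order is 20.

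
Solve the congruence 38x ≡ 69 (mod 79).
x ≡ 33 (mod 79)

gcd(38, 79) = 1, which divides 69, so solutions exist.
Find 38^(-1) mod 79 by the extended Euclidean algorithm:
79 = 2 × 38 + 3  ⟹  3 = (1)·79 + (-2)·38
38 = 12 × 3 + 2  ⟹  2 = (-12)·79 + (25)·38
3 = 1 × 2 + 1  ⟹  1 = (13)·79 + (-27)·38
So (-27)·38 ≡ 1 (mod 79), i.e. 38^(-1) ≡ -27 ≡ 52 (mod 79).
x ≡ 52 × 69 = 3588 ≡ 33 (mod 79).
Check: 38 × 33 = 1254 ≡ 69 (mod 79).
Unique solution: x ≡ 33 (mod 79)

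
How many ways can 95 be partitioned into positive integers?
104651419

p(n) counts ways to write n as a sum of positive integers (order ignored).
Euler's pentagonal recurrence: p(k) = p(k-1) + p(k-2) - p(k-5) - p(k-7) + p(k-12) + p(k-15) - ... (offsets j(3j∓1)/2, signs ++--, p(0)=1, p(<0)=0).
DP table for k = 0..94: p(0)=1, p(1)=1, p(2)=2, p(3)=3, p(4)=5, p(5)=7, p(6)=11, p(7)=15, p(8)=22, p(9)=30, p(10)=42, p(11)=56, p(12)=77, p(13)=101, p(14)=135, p(15)=176, p(16)=231, p(17)=297, p(18)=385, p(19)=490, p(20)=627, p(21)=792, p(22)=1002, p(23)=1255, p(24)=1575, p(25)=1958, p(26)=2436, p(27)=3010, p(28)=3718, p(29)=4565, p(30)=5604, p(31)=6842, p(32)=8349, p(33)=10143, p(34)=12310, p(35)=14883, p(36)=17977, p(37)=21637, p(38)=26015, p(39)=31185, p(40)=37338, p(41)=44583, p(42)=53174, p(43)=63261, p(44)=75175, p(45)=89134, p(46)=105558, p(47)=124754, p(48)=147273, p(49)=173525, p(50)=204226, p(51)=239943, p(52)=281589, p(53)=329931, p(54)=386155, p(55)=451276, p(56)=526823, p(57)=614154, p(58)=715220, p(59)=831820, p(60)=966467, p(61)=1121505, p(62)=1300156, p(63)=1505499, p(64)=1741630, p(65)=2012558, p(66)=2323520, p(67)=2679689, p(68)=3087735, p(69)=3554345, p(70)=4087968, p(71)=4697205, p(72)=5392783, p(73)=6185689, p(74)=7089500, p(75)=8118264, p(76)=9289091, p(77)=10619863, p(78)=12132164, p(79)=13848650, p(80)=15796476, p(81)=18004327, p(82)=20506255, p(83)=23338469, p(84)=26543660, p(85)=30167357, p(86)=34262962, p(87)=38887673, p(88)=44108109, p(89)=49995925, p(90)=56634173, p(91)=64112359, p(92)=72533807, p(93)=82010177, p(94)=92669720.
Final step: p(95) = p(94) + p(93) - p(90) - p(88) + p(83) + p(80) - p(73) - p(69) + p(60) + p(55) - p(44) - p(38) + p(25) + p(18) - p(3)
= 92669720 + 82010177 - 56634173 - 44108109 + 23338469 + 15796476 - 6185689 - 3554345 + 966467 + 451276 - 75175 - 26015 + 1958 + 385 - 3
= 104651419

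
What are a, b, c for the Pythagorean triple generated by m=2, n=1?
(3, 4, 5)

Euclid's formula: a = m² - n², b = 2mn, c = m² + n²
m = 2, n = 1
a = 2² - 1² = 4 - 1 = 3
b = 2 × 2 × 1 = 4
c = 2² + 1² = 4 + 1 = 5
Verification: 3² + 4² = 9 + 16 = 25 = 5² ✓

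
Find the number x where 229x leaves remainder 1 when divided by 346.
207

gcd(229, 346) = 1, so the inverse exists.
Extended Euclidean algorithm on (346, 229):
346 = 1 × 229 + 117  ⟹  117 = (1)·346 + (-1)·229
229 = 1 × 117 + 112  ⟹  112 = (-1)·346 + (2)·229
117 = 1 × 112 + 5  ⟹  5 = (2)·346 + (-3)·229
112 = 22 × 5 + 2  ⟹  2 = (-45)·346 + (68)·229
5 = 2 × 2 + 1  ⟹  1 = (92)·346 + (-139)·229
So (-139)·229 ≡ 1 (mod 346), i.e. 229^(-1) ≡ -139 ≡ 207 (mod 346).
Check: 229 × 207 = 47403 ≡ 1 (mod 346)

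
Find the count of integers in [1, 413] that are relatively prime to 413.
348

413 = 7 × 59
φ(n) = n × ∏(1 - 1/p) for each prime p dividing n
φ(413) = 413 × (1 - 1/7) × (1 - 1/59) = 348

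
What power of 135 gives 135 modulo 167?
1

Baby-step giant-step with step n = ⌈√167⌉ = 13.
Baby steps 135^j mod 167 (j:value) for j=0..12: 0:1, 1:135, 2:22, 3:131, 4:150, 5:43, 6:127, 7:111, 8:122, 9:104, 10:12, 11:117, 12:97.
h = 135 is already in the table at j=1, so x = 1.
Check: 135^1 ≡ 135 (mod 167).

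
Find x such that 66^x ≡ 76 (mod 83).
47

Baby-step giant-step with step n = ⌈√83⌉ = 10.
Baby steps 66^j mod 83 (j:value) for j=0..9: 0:1, 1:66, 2:40, 3:67, 4:23, 5:24, 6:7, 7:47, 8:31, 9:54.
Giant-step multiplier: 66^(-10) ≡ 66^(82-10) = 66^72 ≡ 33 (mod 83).
Giant steps γ_i = 76·33^i mod 83: γ_0=76, γ_1=18, γ_2=13, γ_3=14, γ_4=47 (in table at j=7).
x = i·n + j = 4·10 + 7 = 47.
Check: 66^47 ≡ 76 (mod 83).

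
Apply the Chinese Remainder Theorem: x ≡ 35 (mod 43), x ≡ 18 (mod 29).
250

Using Chinese Remainder Theorem:
M = 43 × 29 = 1247
M1 = 29, M2 = 43
y1 = 29^(-1) mod 43 = 3
y2 = 43^(-1) mod 29 = 27
x = (35×29×3 + 18×43×27) mod 1247 = 250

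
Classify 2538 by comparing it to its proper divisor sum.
abundant

Proper divisors of 2538: sum = 1 + 2 + 3 + 6 + 9 + 18 + 27 + 47 + 54 + 94 + 141 + 282 + 423 + 846 + 1269 = 3222
Since 3222 > 2538, 2538 is abundant.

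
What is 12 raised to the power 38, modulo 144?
0

Repeated squaring. Binary of 38 = 100110.
12^1 ≡ 12 (mod 144); 12^2 ≡ 0 (mod 144); 12^4 ≡ 0 (mod 144); 12^8 ≡ 0 (mod 144); 12^16 ≡ 0 (mod 144); 12^32 ≡ 0 (mod 144)
12^38 = 12^2 × 12^4 × 12^32 ≡ 0 (mod 144)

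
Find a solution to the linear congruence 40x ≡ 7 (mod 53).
x ≡ 28 (mod 53)

gcd(40, 53) = 1, which divides 7, so solutions exist.
Find 40^(-1) mod 53 by the extended Euclidean algorithm:
53 = 1 × 40 + 13  ⟹  13 = (1)·53 + (-1)·40
40 = 3 × 13 + 1  ⟹  1 = (-3)·53 + (4)·40
So (4)·40 ≡ 1 (mod 53), i.e. 40^(-1) ≡ 4 (mod 53).
x ≡ 4 × 7 = 28 ≡ 28 (mod 53).
Check: 40 × 28 = 1120 ≡ 7 (mod 53).
Unique solution: x ≡ 28 (mod 53)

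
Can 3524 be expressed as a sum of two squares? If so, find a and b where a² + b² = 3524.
32² + 50² (a=32, b=50)

Factorization: 3524 = 2^2 × 881
By Fermat: n is sum of two squares iff every prime p ≡ 3 (mod 4) appears to even power.
All primes ≡ 3 (mod 4) appear to even power.
Search a = 0, 1, 2, … for 3524 - a² a perfect square: first hit at a = 32: 3524 - 1024 = 2500 = 50².
3524 = 32² + 50² = 1024 + 2500 ✓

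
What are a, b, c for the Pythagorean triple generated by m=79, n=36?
(4945, 5688, 7537)

Euclid's formula: a = m² - n², b = 2mn, c = m² + n²
m = 79, n = 36
a = 79² - 36² = 6241 - 1296 = 4945
b = 2 × 79 × 36 = 5688
c = 79² + 36² = 6241 + 1296 = 7537
Verification: 4945² + 5688² = 24453025 + 32353344 = 56806369 = 7537² ✓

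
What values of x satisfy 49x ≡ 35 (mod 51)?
x ≡ 8 (mod 51)

gcd(49, 51) = 1, which divides 35, so solutions exist.
Find 49^(-1) mod 51 by the extended Euclidean algorithm:
51 = 1 × 49 + 2  ⟹  2 = (1)·51 + (-1)·49
49 = 24 × 2 + 1  ⟹  1 = (-24)·51 + (25)·49
So (25)·49 ≡ 1 (mod 51), i.e. 49^(-1) ≡ 25 (mod 51).
x ≡ 25 × 35 = 875 ≡ 8 (mod 51).
Check: 49 × 8 = 392 ≡ 35 (mod 51).
Unique solution: x ≡ 8 (mod 51)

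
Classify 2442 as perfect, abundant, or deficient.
abundant

Proper divisors of 2442: sum = 1 + 2 + 3 + 6 + 11 + 22 + 33 + 37 + 66 + 74 + 111 + 222 + 407 + 814 + 1221 = 3030
Since 3030 > 2442, 2442 is abundant.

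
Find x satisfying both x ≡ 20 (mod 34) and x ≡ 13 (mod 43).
1346

Using Chinese Remainder Theorem:
M = 34 × 43 = 1462
M1 = 43, M2 = 34
y1 = 43^(-1) mod 34 = 19
y2 = 34^(-1) mod 43 = 19
x = (20×43×19 + 13×34×19) mod 1462 = 1346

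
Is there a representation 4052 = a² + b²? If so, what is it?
44² + 46² (a=44, b=46)

Factorization: 4052 = 2^2 × 1013
By Fermat: n is sum of two squares iff every prime p ≡ 3 (mod 4) appears to even power.
All primes ≡ 3 (mod 4) appear to even power.
Search a = 0, 1, 2, … for 4052 - a² a perfect square: first hit at a = 44: 4052 - 1936 = 2116 = 46².
4052 = 44² + 46² = 1936 + 2116 ✓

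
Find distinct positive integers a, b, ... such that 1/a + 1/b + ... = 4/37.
1/10 + 1/124 + 1/22940

Greedy algorithm:
4/37: ceiling(37/4) = 10, use 1/10
3/370: ceiling(370/3) = 124, use 1/124
1/22940: ceiling(22940/1) = 22940, use 1/22940
Result: 4/37 = 1/10 + 1/124 + 1/22940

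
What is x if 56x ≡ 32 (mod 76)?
x ≡ 6 (mod 19)

gcd(56, 76) = 4, which divides 32, so solutions exist.
Divide through by 4: 14x ≡ 8 (mod 19).
Find 14^(-1) mod 19 by the extended Euclidean algorithm:
19 = 1 × 14 + 5  ⟹  5 = (1)·19 + (-1)·14
14 = 2 × 5 + 4  ⟹  4 = (-2)·19 + (3)·14
5 = 1 × 4 + 1  ⟹  1 = (3)·19 + (-4)·14
So (-4)·14 ≡ 1 (mod 19), i.e. 14^(-1) ≡ -4 ≡ 15 (mod 19).
x ≡ 15 × 8 = 120 ≡ 6 (mod 19).
Check: 56 × 6 = 336 ≡ 32 (mod 76).
x ≡ 6 (mod 19), giving 4 solutions mod 76.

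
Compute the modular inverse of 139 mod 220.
19

gcd(139, 220) = 1, so the inverse exists.
Extended Euclidean algorithm on (220, 139):
220 = 1 × 139 + 81  ⟹  81 = (1)·220 + (-1)·139
139 = 1 × 81 + 58  ⟹  58 = (-1)·220 + (2)·139
81 = 1 × 58 + 23  ⟹  23 = (2)·220 + (-3)·139
58 = 2 × 23 + 12  ⟹  12 = (-5)·220 + (8)·139
23 = 1 × 12 + 11  ⟹  11 = (7)·220 + (-11)·139
12 = 1 × 11 + 1  ⟹  1 = (-12)·220 + (19)·139
So (19)·139 ≡ 1 (mod 220), i.e. 139^(-1) ≡ 19 (mod 220).
Check: 139 × 19 = 2641 ≡ 1 (mod 220)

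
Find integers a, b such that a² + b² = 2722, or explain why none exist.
11² + 51² (a=11, b=51)

Factorization: 2722 = 2 × 1361
By Fermat: n is sum of two squares iff every prime p ≡ 3 (mod 4) appears to even power.
All primes ≡ 3 (mod 4) appear to even power.
Search a = 0, 1, 2, … for 2722 - a² a perfect square: first hit at a = 11: 2722 - 121 = 2601 = 51².
2722 = 11² + 51² = 121 + 2601 ✓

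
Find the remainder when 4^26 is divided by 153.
16

Repeated squaring. Binary of 26 = 11010.
4^1 ≡ 4 (mod 153); 4^2 ≡ 16 (mod 153); 4^4 ≡ 103 (mod 153); 4^8 ≡ 52 (mod 153); 4^16 ≡ 103 (mod 153)
4^26 = 4^2 × 4^8 × 4^16 ≡ 16 (mod 153)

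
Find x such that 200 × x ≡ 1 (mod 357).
191

gcd(200, 357) = 1, so the inverse exists.
Extended Euclidean algorithm on (357, 200):
357 = 1 × 200 + 157  ⟹  157 = (1)·357 + (-1)·200
200 = 1 × 157 + 43  ⟹  43 = (-1)·357 + (2)·200
157 = 3 × 43 + 28  ⟹  28 = (4)·357 + (-7)·200
43 = 1 × 28 + 15  ⟹  15 = (-5)·357 + (9)·200
28 = 1 × 15 + 13  ⟹  13 = (9)·357 + (-16)·200
15 = 1 × 13 + 2  ⟹  2 = (-14)·357 + (25)·200
13 = 6 × 2 + 1  ⟹  1 = (93)·357 + (-166)·200
So (-166)·200 ≡ 1 (mod 357), i.e. 200^(-1) ≡ -166 ≡ 191 (mod 357).
Check: 200 × 191 = 38200 ≡ 1 (mod 357)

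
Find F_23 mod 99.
46

Matrix identity: Q^n = [[F_(n+1), F_n], [F_n, F_(n-1)]] with Q = [[1,1],[1,0]].
n = 23 = 10111₂. Square-and-multiply, entries mod 99:
Q^1 = [[1,1],[1,0]]
Q^2 = (Q^1)² = [[2,1],[1,1]]
Q^5 = (Q^2)²·Q = [[8,5],[5,3]]
Q^11 = (Q^5)²·Q = [[45,89],[89,55]]
Q^23 = (Q^11)²·Q = [[36,46],[46,89]]
F_23 mod 99 = Q^23[0][1] = 46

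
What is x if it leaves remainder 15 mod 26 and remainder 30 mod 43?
847

Using Chinese Remainder Theorem:
M = 26 × 43 = 1118
M1 = 43, M2 = 26
y1 = 43^(-1) mod 26 = 23
y2 = 26^(-1) mod 43 = 5
x = (15×43×23 + 30×26×5) mod 1118 = 847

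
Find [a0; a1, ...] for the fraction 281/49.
[5; 1, 2, 1, 3, 3]

Euclidean algorithm steps:
281 = 5 × 49 + 36
49 = 1 × 36 + 13
36 = 2 × 13 + 10
13 = 1 × 10 + 3
10 = 3 × 3 + 1
3 = 3 × 1 + 0
Continued fraction: [5; 1, 2, 1, 3, 3]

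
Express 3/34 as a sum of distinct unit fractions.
1/12 + 1/204

Greedy algorithm:
3/34: ceiling(34/3) = 12, use 1/12
1/204: ceiling(204/1) = 204, use 1/204
Result: 3/34 = 1/12 + 1/204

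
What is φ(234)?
72

234 = 2 × 3^2 × 13
φ(n) = n × ∏(1 - 1/p) for each prime p dividing n
φ(234) = 234 × (1 - 1/2) × (1 - 1/3) × (1 - 1/13) = 72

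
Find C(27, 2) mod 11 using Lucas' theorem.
10

Using Lucas' theorem:
Write n=27 and k=2 in base 11:
n in base 11: [2, 5]
k in base 11: [0, 2]
C(27,2) mod 11 = ∏ C(n_i, k_i) mod 11
Digit binomials (mod 11): C(2,0) = 1; C(5,2) = 10
Product: 1 × 10 = 10 ≡ 10 (mod 11)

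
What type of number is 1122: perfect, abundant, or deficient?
abundant

Proper divisors of 1122: sum = 1 + 2 + 3 + 6 + 11 + 17 + 22 + 33 + 34 + 51 + 66 + 102 + 187 + 374 + 561 = 1470
Since 1470 > 1122, 1122 is abundant.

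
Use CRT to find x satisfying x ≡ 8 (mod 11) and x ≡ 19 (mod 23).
19

Using Chinese Remainder Theorem:
M = 11 × 23 = 253
M1 = 23, M2 = 11
y1 = 23^(-1) mod 11 = 1
y2 = 11^(-1) mod 23 = 21
x = (8×23×1 + 19×11×21) mod 253 = 19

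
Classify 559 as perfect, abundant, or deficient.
deficient

Proper divisors of 559: sum = 1 + 13 + 43 = 57
Since 57 < 559, 559 is deficient.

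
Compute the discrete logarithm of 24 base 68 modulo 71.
34

Baby-step giant-step with step n = ⌈√71⌉ = 9.
Baby steps 68^j mod 71 (j:value) for j=0..8: 0:1, 1:68, 2:9, 3:44, 4:10, 5:41, 6:19, 7:14, 8:29.
Giant-step multiplier: 68^(-9) ≡ 68^(70-9) = 68^61 ≡ 31 (mod 71).
Giant steps γ_i = 24·31^i mod 71: γ_0=24, γ_1=34, γ_2=60, γ_3=14 (in table at j=7).
x = i·n + j = 3·9 + 7 = 34.
Check: 68^34 ≡ 24 (mod 71).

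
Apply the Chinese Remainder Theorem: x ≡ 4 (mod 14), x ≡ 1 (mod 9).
46

Using Chinese Remainder Theorem:
M = 14 × 9 = 126
M1 = 9, M2 = 14
y1 = 9^(-1) mod 14 = 11
y2 = 14^(-1) mod 9 = 2
x = (4×9×11 + 1×14×2) mod 126 = 46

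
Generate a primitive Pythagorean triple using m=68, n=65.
(399, 8840, 8849)

Euclid's formula: a = m² - n², b = 2mn, c = m² + n²
m = 68, n = 65
a = 68² - 65² = 4624 - 4225 = 399
b = 2 × 68 × 65 = 8840
c = 68² + 65² = 4624 + 4225 = 8849
Verification: 399² + 8840² = 159201 + 78145600 = 78304801 = 8849² ✓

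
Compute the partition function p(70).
4087968

p(n) counts ways to write n as a sum of positive integers (order ignored).
Euler's pentagonal recurrence: p(k) = p(k-1) + p(k-2) - p(k-5) - p(k-7) + p(k-12) + p(k-15) - ... (offsets j(3j∓1)/2, signs ++--, p(0)=1, p(<0)=0).
DP table for k = 0..69: p(0)=1, p(1)=1, p(2)=2, p(3)=3, p(4)=5, p(5)=7, p(6)=11, p(7)=15, p(8)=22, p(9)=30, p(10)=42, p(11)=56, p(12)=77, p(13)=101, p(14)=135, p(15)=176, p(16)=231, p(17)=297, p(18)=385, p(19)=490, p(20)=627, p(21)=792, p(22)=1002, p(23)=1255, p(24)=1575, p(25)=1958, p(26)=2436, p(27)=3010, p(28)=3718, p(29)=4565, p(30)=5604, p(31)=6842, p(32)=8349, p(33)=10143, p(34)=12310, p(35)=14883, p(36)=17977, p(37)=21637, p(38)=26015, p(39)=31185, p(40)=37338, p(41)=44583, p(42)=53174, p(43)=63261, p(44)=75175, p(45)=89134, p(46)=105558, p(47)=124754, p(48)=147273, p(49)=173525, p(50)=204226, p(51)=239943, p(52)=281589, p(53)=329931, p(54)=386155, p(55)=451276, p(56)=526823, p(57)=614154, p(58)=715220, p(59)=831820, p(60)=966467, p(61)=1121505, p(62)=1300156, p(63)=1505499, p(64)=1741630, p(65)=2012558, p(66)=2323520, p(67)=2679689, p(68)=3087735, p(69)=3554345.
Final step: p(70) = p(69) + p(68) - p(65) - p(63) + p(58) + p(55) - p(48) - p(44) + p(35) + p(30) - p(19) - p(13) + p(0)
= 3554345 + 3087735 - 2012558 - 1505499 + 715220 + 451276 - 147273 - 75175 + 14883 + 5604 - 490 - 101 + 1
= 4087968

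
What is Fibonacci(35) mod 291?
146

Matrix identity: Q^n = [[F_(n+1), F_n], [F_n, F_(n-1)]] with Q = [[1,1],[1,0]].
n = 35 = 100011₂. Square-and-multiply, entries mod 291:
Q^1 = [[1,1],[1,0]]
Q^2 = (Q^1)² = [[2,1],[1,1]]
Q^4 = (Q^2)² = [[5,3],[3,2]]
Q^8 = (Q^4)² = [[34,21],[21,13]]
Q^17 = (Q^8)²·Q = [[256,142],[142,114]]
Q^35 = (Q^17)²·Q = [[15,146],[146,160]]
F_35 mod 291 = Q^35[0][1] = 146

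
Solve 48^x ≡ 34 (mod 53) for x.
3

Baby-step giant-step with step n = ⌈√53⌉ = 8.
Baby steps 48^j mod 53 (j:value) for j=0..7: 0:1, 1:48, 2:25, 3:34, 4:42, 5:2, 6:43, 7:50.
h = 34 is already in the table at j=3, so x = 3.
Check: 48^3 ≡ 34 (mod 53).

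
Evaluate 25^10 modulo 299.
196

Repeated squaring. Binary of 10 = 1010.
25^1 ≡ 25 (mod 299); 25^2 ≡ 27 (mod 299); 25^4 ≡ 131 (mod 299); 25^8 ≡ 118 (mod 299)
25^10 = 25^2 × 25^8 ≡ 196 (mod 299)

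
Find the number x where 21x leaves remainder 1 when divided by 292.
153

gcd(21, 292) = 1, so the inverse exists.
Extended Euclidean algorithm on (292, 21):
292 = 13 × 21 + 19  ⟹  19 = (1)·292 + (-13)·21
21 = 1 × 19 + 2  ⟹  2 = (-1)·292 + (14)·21
19 = 9 × 2 + 1  ⟹  1 = (10)·292 + (-139)·21
So (-139)·21 ≡ 1 (mod 292), i.e. 21^(-1) ≡ -139 ≡ 153 (mod 292).
Check: 21 × 153 = 3213 ≡ 1 (mod 292)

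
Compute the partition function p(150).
40853235313

p(n) counts ways to write n as a sum of positive integers (order ignored).
Euler's pentagonal recurrence: p(k) = p(k-1) + p(k-2) - p(k-5) - p(k-7) + p(k-12) + p(k-15) - ... (offsets j(3j∓1)/2, signs ++--, p(0)=1, p(<0)=0).
DP table for k = 0..149: p(0)=1, p(1)=1, p(2)=2, p(3)=3, p(4)=5, p(5)=7, p(6)=11, p(7)=15, p(8)=22, p(9)=30, p(10)=42, p(11)=56, p(12)=77, p(13)=101, p(14)=135, p(15)=176, p(16)=231, p(17)=297, p(18)=385, p(19)=490, p(20)=627, p(21)=792, p(22)=1002, p(23)=1255, p(24)=1575, p(25)=1958, p(26)=2436, p(27)=3010, p(28)=3718, p(29)=4565, p(30)=5604, p(31)=6842, p(32)=8349, p(33)=10143, p(34)=12310, p(35)=14883, p(36)=17977, p(37)=21637, p(38)=26015, p(39)=31185, p(40)=37338, p(41)=44583, p(42)=53174, p(43)=63261, p(44)=75175, p(45)=89134, p(46)=105558, p(47)=124754, p(48)=147273, p(49)=173525, p(50)=204226, p(51)=239943, p(52)=281589, p(53)=329931, p(54)=386155, p(55)=451276, p(56)=526823, p(57)=614154, p(58)=715220, p(59)=831820, p(60)=966467, p(61)=1121505, p(62)=1300156, p(63)=1505499, p(64)=1741630, p(65)=2012558, p(66)=2323520, p(67)=2679689, p(68)=3087735, p(69)=3554345, p(70)=4087968, p(71)=4697205, p(72)=5392783, p(73)=6185689, p(74)=7089500, p(75)=8118264, p(76)=9289091, p(77)=10619863, p(78)=12132164, p(79)=13848650, p(80)=15796476, p(81)=18004327, p(82)=20506255, p(83)=23338469, p(84)=26543660, p(85)=30167357, p(86)=34262962, p(87)=38887673, p(88)=44108109, p(89)=49995925, p(90)=56634173, p(91)=64112359, p(92)=72533807, p(93)=82010177, p(94)=92669720, p(95)=104651419, p(96)=118114304, p(97)=133230930, p(98)=150198136, p(99)=169229875, p(100)=190569292, p(101)=214481126, p(102)=241265379, p(103)=271248950, p(104)=304801365, p(105)=342325709, p(106)=384276336, p(107)=431149389, p(108)=483502844, p(109)=541946240, p(110)=607163746, p(111)=679903203, p(112)=761002156, p(113)=851376628, p(114)=952050665, p(115)=1064144451, p(116)=1188908248, p(117)=1327710076, p(118)=1482074143, p(119)=1653668665, p(120)=1844349560, p(121)=2056148051, p(122)=2291320912, p(123)=2552338241, p(124)=2841940500, p(125)=3163127352, p(126)=3519222692, p(127)=3913864295, p(128)=4351078600, p(129)=4835271870, p(130)=5371315400, p(131)=5964539504, p(132)=6620830889, p(133)=7346629512, p(134)=8149040695, p(135)=9035836076, p(136)=10015581680, p(137)=11097645016, p(138)=12292341831, p(139)=13610949895, p(140)=15065878135, p(141)=16670689208, p(142)=18440293320, p(143)=20390982757, p(144)=22540654445, p(145)=24908858009, p(146)=27517052599, p(147)=30388671978, p(148)=33549419497, p(149)=37027355200.
Final step: p(150) = p(149) + p(148) - p(145) - p(143) + p(138) + p(135) - p(128) - p(124) + p(115) + p(110) - p(99) - p(93) + p(80) + p(73) - p(58) - p(50) + p(33) + p(24) - p(5)
= 37027355200 + 33549419497 - 24908858009 - 20390982757 + 12292341831 + 9035836076 - 4351078600 - 2841940500 + 1064144451 + 607163746 - 169229875 - 82010177 + 15796476 + 6185689 - 715220 - 204226 + 10143 + 1575 - 7
= 40853235313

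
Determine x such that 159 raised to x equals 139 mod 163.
133

Baby-step giant-step with step n = ⌈√163⌉ = 13.
Baby steps 159^j mod 163 (j:value) for j=0..12: 0:1, 1:159, 2:16, 3:99, 4:93, 5:117, 6:21, 7:79, 8:10, 9:123, 10:160, 11:12, 12:115.
Giant-step multiplier: 159^(-13) ≡ 159^(162-13) = 159^149 ≡ 45 (mod 163).
Giant steps γ_i = 139·45^i mod 163: γ_0=139, γ_1=61, γ_2=137, γ_3=134, γ_4=162, γ_5=118, γ_6=94, γ_7=155, γ_8=129, γ_9=100, γ_10=99 (in table at j=3).
x = i·n + j = 10·13 + 3 = 133.
Check: 159^133 ≡ 139 (mod 163).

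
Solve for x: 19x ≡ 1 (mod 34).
9

gcd(19, 34) = 1, so the inverse exists.
Extended Euclidean algorithm on (34, 19):
34 = 1 × 19 + 15  ⟹  15 = (1)·34 + (-1)·19
19 = 1 × 15 + 4  ⟹  4 = (-1)·34 + (2)·19
15 = 3 × 4 + 3  ⟹  3 = (4)·34 + (-7)·19
4 = 1 × 3 + 1  ⟹  1 = (-5)·34 + (9)·19
So (9)·19 ≡ 1 (mod 34), i.e. 19^(-1) ≡ 9 (mod 34).
Check: 19 × 9 = 171 ≡ 1 (mod 34)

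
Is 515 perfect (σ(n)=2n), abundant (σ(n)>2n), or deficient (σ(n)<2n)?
deficient

Proper divisors of 515: sum = 1 + 5 + 103 = 109
Since 109 < 515, 515 is deficient.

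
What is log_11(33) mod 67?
52

Baby-step giant-step with step n = ⌈√67⌉ = 9.
Baby steps 11^j mod 67 (j:value) for j=0..8: 0:1, 1:11, 2:54, 3:58, 4:35, 5:50, 6:14, 7:20, 8:19.
Giant-step multiplier: 11^(-9) ≡ 11^(66-9) = 11^57 ≡ 42 (mod 67).
Giant steps γ_i = 33·42^i mod 67: γ_0=33, γ_1=46, γ_2=56, γ_3=7, γ_4=26, γ_5=20 (in table at j=7).
x = i·n + j = 5·9 + 7 = 52.
Check: 11^52 ≡ 33 (mod 67).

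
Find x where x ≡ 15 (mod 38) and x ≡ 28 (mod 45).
433

Using Chinese Remainder Theorem:
M = 38 × 45 = 1710
M1 = 45, M2 = 38
y1 = 45^(-1) mod 38 = 11
y2 = 38^(-1) mod 45 = 32
x = (15×45×11 + 28×38×32) mod 1710 = 433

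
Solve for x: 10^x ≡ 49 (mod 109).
68

Baby-step giant-step with step n = ⌈√109⌉ = 11.
Baby steps 10^j mod 109 (j:value) for j=0..10: 0:1, 1:10, 2:100, 3:19, 4:81, 5:47, 6:34, 7:13, 8:21, 9:101, 10:29.
Giant-step multiplier: 10^(-11) ≡ 10^(108-11) = 10^97 ≡ 53 (mod 109).
Giant steps γ_i = 49·53^i mod 109: γ_0=49, γ_1=90, γ_2=83, γ_3=39, γ_4=105, γ_5=6, γ_6=100 (in table at j=2).
x = i·n + j = 6·11 + 2 = 68.
Check: 10^68 ≡ 49 (mod 109).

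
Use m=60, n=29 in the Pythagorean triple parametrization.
(2759, 3480, 4441)

Euclid's formula: a = m² - n², b = 2mn, c = m² + n²
m = 60, n = 29
a = 60² - 29² = 3600 - 841 = 2759
b = 2 × 60 × 29 = 3480
c = 60² + 29² = 3600 + 841 = 4441
Verification: 2759² + 3480² = 7612081 + 12110400 = 19722481 = 4441² ✓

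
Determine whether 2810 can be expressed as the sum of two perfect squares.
1² + 53² (a=1, b=53)

Factorization: 2810 = 2 × 5 × 281
By Fermat: n is sum of two squares iff every prime p ≡ 3 (mod 4) appears to even power.
All primes ≡ 3 (mod 4) appear to even power.
Search a = 0, 1, 2, … for 2810 - a² a perfect square: first hit at a = 1: 2810 - 1 = 2809 = 53².
2810 = 1² + 53² = 1 + 2809 ✓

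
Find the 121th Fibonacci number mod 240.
1

Matrix identity: Q^n = [[F_(n+1), F_n], [F_n, F_(n-1)]] with Q = [[1,1],[1,0]].
n = 121 = 1111001₂. Square-and-multiply, entries mod 240:
Q^1 = [[1,1],[1,0]]
Q^3 = (Q^1)²·Q = [[3,2],[2,1]]
Q^7 = (Q^3)²·Q = [[21,13],[13,8]]
Q^15 = (Q^7)²·Q = [[27,130],[130,137]]
Q^30 = (Q^15)² = [[109,200],[200,149]]
Q^60 = (Q^30)² = [[41,0],[0,41]]
Q^121 = (Q^60)²·Q = [[1,1],[1,0]]
F_121 mod 240 = Q^121[0][1] = 1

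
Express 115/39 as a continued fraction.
[2; 1, 18, 2]

Euclidean algorithm steps:
115 = 2 × 39 + 37
39 = 1 × 37 + 2
37 = 18 × 2 + 1
2 = 2 × 1 + 0
Continued fraction: [2; 1, 18, 2]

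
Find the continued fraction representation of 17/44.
[0; 2, 1, 1, 2, 3]

Euclidean algorithm steps:
17 = 0 × 44 + 17
44 = 2 × 17 + 10
17 = 1 × 10 + 7
10 = 1 × 7 + 3
7 = 2 × 3 + 1
3 = 3 × 1 + 0
Continued fraction: [0; 2, 1, 1, 2, 3]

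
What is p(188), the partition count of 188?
1398341745571

p(n) counts ways to write n as a sum of positive integers (order ignored).
Euler's pentagonal recurrence: p(k) = p(k-1) + p(k-2) - p(k-5) - p(k-7) + p(k-12) + p(k-15) - ... (offsets j(3j∓1)/2, signs ++--, p(0)=1, p(<0)=0).
DP table for k = 0..187: p(0)=1, p(1)=1, p(2)=2, p(3)=3, p(4)=5, p(5)=7, p(6)=11, p(7)=15, p(8)=22, p(9)=30, p(10)=42, p(11)=56, p(12)=77, p(13)=101, p(14)=135, p(15)=176, p(16)=231, p(17)=297, p(18)=385, p(19)=490, p(20)=627, p(21)=792, p(22)=1002, p(23)=1255, p(24)=1575, p(25)=1958, p(26)=2436, p(27)=3010, p(28)=3718, p(29)=4565, p(30)=5604, p(31)=6842, p(32)=8349, p(33)=10143, p(34)=12310, p(35)=14883, p(36)=17977, p(37)=21637, p(38)=26015, p(39)=31185, p(40)=37338, p(41)=44583, p(42)=53174, p(43)=63261, p(44)=75175, p(45)=89134, p(46)=105558, p(47)=124754, p(48)=147273, p(49)=173525, p(50)=204226, p(51)=239943, p(52)=281589, p(53)=329931, p(54)=386155, p(55)=451276, p(56)=526823, p(57)=614154, p(58)=715220, p(59)=831820, p(60)=966467, p(61)=1121505, p(62)=1300156, p(63)=1505499, p(64)=1741630, p(65)=2012558, p(66)=2323520, p(67)=2679689, p(68)=3087735, p(69)=3554345, p(70)=4087968, p(71)=4697205, p(72)=5392783, p(73)=6185689, p(74)=7089500, p(75)=8118264, p(76)=9289091, p(77)=10619863, p(78)=12132164, p(79)=13848650, p(80)=15796476, p(81)=18004327, p(82)=20506255, p(83)=23338469, p(84)=26543660, p(85)=30167357, p(86)=34262962, p(87)=38887673, p(88)=44108109, p(89)=49995925, p(90)=56634173, p(91)=64112359, p(92)=72533807, p(93)=82010177, p(94)=92669720, p(95)=104651419, p(96)=118114304, p(97)=133230930, p(98)=150198136, p(99)=169229875, p(100)=190569292, p(101)=214481126, p(102)=241265379, p(103)=271248950, p(104)=304801365, p(105)=342325709, p(106)=384276336, p(107)=431149389, p(108)=483502844, p(109)=541946240, p(110)=607163746, p(111)=679903203, p(112)=761002156, p(113)=851376628, p(114)=952050665, p(115)=1064144451, p(116)=1188908248, p(117)=1327710076, p(118)=1482074143, p(119)=1653668665, p(120)=1844349560, p(121)=2056148051, p(122)=2291320912, p(123)=2552338241, p(124)=2841940500, p(125)=3163127352, p(126)=3519222692, p(127)=3913864295, p(128)=4351078600, p(129)=4835271870, p(130)=5371315400, p(131)=5964539504, p(132)=6620830889, p(133)=7346629512, p(134)=8149040695, p(135)=9035836076, p(136)=10015581680, p(137)=11097645016, p(138)=12292341831, p(139)=13610949895, p(140)=15065878135, p(141)=16670689208, p(142)=18440293320, p(143)=20390982757, p(144)=22540654445, p(145)=24908858009, p(146)=27517052599, p(147)=30388671978, p(148)=33549419497, p(149)=37027355200, p(150)=40853235313, p(151)=45060624582, p(152)=49686288421, p(153)=54770336324, p(154)=60356673280, p(155)=66493182097, p(156)=73232243759, p(157)=80630964769, p(158)=88751778802, p(159)=97662728555, p(160)=107438159466, p(161)=118159068427, p(162)=129913904637, p(163)=142798995930, p(164)=156919475295, p(165)=172389800255, p(166)=189334822579, p(167)=207890420102, p(168)=228204732751, p(169)=250438925115, p(170)=274768617130, p(171)=301384802048, p(172)=330495499613, p(173)=362326859895, p(174)=397125074750, p(175)=435157697830, p(176)=476715857290, p(177)=522115831195, p(178)=571701605655, p(179)=625846753120, p(180)=684957390936, p(181)=749474411781, p(182)=819876908323, p(183)=896684817527, p(184)=980462880430, p(185)=1071823774337, p(186)=1171432692373, p(187)=1280011042268.
Final step: p(188) = p(187) + p(186) - p(183) - p(181) + p(176) + p(173) - p(166) - p(162) + p(153) + p(148) - p(137) - p(131) + p(118) + p(111) - p(96) - p(88) + p(71) + p(62) - p(43) - p(33) + p(12) + p(1)
= 1280011042268 + 1171432692373 - 896684817527 - 749474411781 + 476715857290 + 362326859895 - 189334822579 - 129913904637 + 54770336324 + 33549419497 - 11097645016 - 5964539504 + 1482074143 + 679903203 - 118114304 - 44108109 + 4697205 + 1300156 - 63261 - 10143 + 77 + 1
= 1398341745571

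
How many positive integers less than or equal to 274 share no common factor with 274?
136

274 = 2 × 137
φ(n) = n × ∏(1 - 1/p) for each prime p dividing n
φ(274) = 274 × (1 - 1/2) × (1 - 1/137) = 136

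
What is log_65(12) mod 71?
34

Baby-step giant-step with step n = ⌈√71⌉ = 9.
Baby steps 65^j mod 71 (j:value) for j=0..8: 0:1, 1:65, 2:36, 3:68, 4:18, 5:34, 6:9, 7:17, 8:40.
Giant-step multiplier: 65^(-9) ≡ 65^(70-9) = 65^61 ≡ 21 (mod 71).
Giant steps γ_i = 12·21^i mod 71: γ_0=12, γ_1=39, γ_2=38, γ_3=17 (in table at j=7).
x = i·n + j = 3·9 + 7 = 34.
Check: 65^34 ≡ 12 (mod 71).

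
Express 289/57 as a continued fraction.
[5; 14, 4]

Euclidean algorithm steps:
289 = 5 × 57 + 4
57 = 14 × 4 + 1
4 = 4 × 1 + 0
Continued fraction: [5; 14, 4]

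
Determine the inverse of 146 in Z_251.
98

gcd(146, 251) = 1, so the inverse exists.
Extended Euclidean algorithm on (251, 146):
251 = 1 × 146 + 105  ⟹  105 = (1)·251 + (-1)·146
146 = 1 × 105 + 41  ⟹  41 = (-1)·251 + (2)·146
105 = 2 × 41 + 23  ⟹  23 = (3)·251 + (-5)·146
41 = 1 × 23 + 18  ⟹  18 = (-4)·251 + (7)·146
23 = 1 × 18 + 5  ⟹  5 = (7)·251 + (-12)·146
18 = 3 × 5 + 3  ⟹  3 = (-25)·251 + (43)·146
5 = 1 × 3 + 2  ⟹  2 = (32)·251 + (-55)·146
3 = 1 × 2 + 1  ⟹  1 = (-57)·251 + (98)·146
So (98)·146 ≡ 1 (mod 251), i.e. 146^(-1) ≡ 98 (mod 251).
Check: 146 × 98 = 14308 ≡ 1 (mod 251)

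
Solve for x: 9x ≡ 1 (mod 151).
84

gcd(9, 151) = 1, so the inverse exists.
Extended Euclidean algorithm on (151, 9):
151 = 16 × 9 + 7  ⟹  7 = (1)·151 + (-16)·9
9 = 1 × 7 + 2  ⟹  2 = (-1)·151 + (17)·9
7 = 3 × 2 + 1  ⟹  1 = (4)·151 + (-67)·9
So (-67)·9 ≡ 1 (mod 151), i.e. 9^(-1) ≡ -67 ≡ 84 (mod 151).
Check: 9 × 84 = 756 ≡ 1 (mod 151)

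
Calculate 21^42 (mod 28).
21

Repeated squaring. Binary of 42 = 101010.
21^1 ≡ 21 (mod 28); 21^2 ≡ 21 (mod 28); 21^4 ≡ 21 (mod 28); 21^8 ≡ 21 (mod 28); 21^16 ≡ 21 (mod 28); 21^32 ≡ 21 (mod 28)
21^42 = 21^2 × 21^8 × 21^32 ≡ 21 (mod 28)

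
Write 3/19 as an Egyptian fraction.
1/7 + 1/67 + 1/8911

Greedy algorithm:
3/19: ceiling(19/3) = 7, use 1/7
2/133: ceiling(133/2) = 67, use 1/67
1/8911: ceiling(8911/1) = 8911, use 1/8911
Result: 3/19 = 1/7 + 1/67 + 1/8911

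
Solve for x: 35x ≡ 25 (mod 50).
x ≡ 5 (mod 10)

gcd(35, 50) = 5, which divides 25, so solutions exist.
Divide through by 5: 7x ≡ 5 (mod 10).
Find 7^(-1) mod 10 by the extended Euclidean algorithm:
10 = 1 × 7 + 3  ⟹  3 = (1)·10 + (-1)·7
7 = 2 × 3 + 1  ⟹  1 = (-2)·10 + (3)·7
So (3)·7 ≡ 1 (mod 10), i.e. 7^(-1) ≡ 3 (mod 10).
x ≡ 3 × 5 = 15 ≡ 5 (mod 10).
Check: 35 × 5 = 175 ≡ 25 (mod 50).
x ≡ 5 (mod 10), giving 5 solutions mod 50.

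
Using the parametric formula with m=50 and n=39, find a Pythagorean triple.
(979, 3900, 4021)

Euclid's formula: a = m² - n², b = 2mn, c = m² + n²
m = 50, n = 39
a = 50² - 39² = 2500 - 1521 = 979
b = 2 × 50 × 39 = 3900
c = 50² + 39² = 2500 + 1521 = 4021
Verification: 979² + 3900² = 958441 + 15210000 = 16168441 = 4021² ✓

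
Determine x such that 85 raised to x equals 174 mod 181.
15

Baby-step giant-step with step n = ⌈√181⌉ = 14.
Baby steps 85^j mod 181 (j:value) for j=0..13: 0:1, 1:85, 2:166, 3:173, 4:44, 5:120, 6:64, 7:10, 8:126, 9:31, 10:101, 11:78, 12:114, 13:97.
Giant-step multiplier: 85^(-14) ≡ 85^(180-14) = 85^166 ≡ 143 (mod 181).
Giant steps γ_i = 174·143^i mod 181: γ_0=174, γ_1=85 (in table at j=1).
x = i·n + j = 1·14 + 1 = 15.
Check: 85^15 ≡ 174 (mod 181).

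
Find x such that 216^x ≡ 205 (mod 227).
110

Baby-step giant-step with step n = ⌈√227⌉ = 16.
Baby steps 216^j mod 227 (j:value) for j=0..15: 0:1, 1:216, 2:121, 3:31, 4:113, 5:119, 6:53, 7:98, 8:57, 9:54, 10:87, 11:178, 12:85, 13:200, 14:70, 15:138.
Giant-step multiplier: 216^(-16) ≡ 216^(226-16) = 216^210 ≡ 16 (mod 227).
Giant steps γ_i = 205·16^i mod 227: γ_0=205, γ_1=102, γ_2=43, γ_3=7, γ_4=112, γ_5=203, γ_6=70 (in table at j=14).
x = i·n + j = 6·16 + 14 = 110.
Check: 216^110 ≡ 205 (mod 227).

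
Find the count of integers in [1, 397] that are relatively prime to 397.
396

397 = 397
φ(n) = n × ∏(1 - 1/p) for each prime p dividing n
φ(397) = 397 × (1 - 1/397) = 396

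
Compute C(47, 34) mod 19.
0

Using Lucas' theorem:
Write n=47 and k=34 in base 19:
n in base 19: [2, 9]
k in base 19: [1, 15]
C(47,34) mod 19 = ∏ C(n_i, k_i) mod 19
Digit binomials (mod 19): C(2,1) = 2; C(9,15) = 0 (k_i > n_i)
Product: 2 × 0 = 0 ≡ 0 (mod 19)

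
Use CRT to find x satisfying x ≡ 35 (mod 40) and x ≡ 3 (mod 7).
115

Using Chinese Remainder Theorem:
M = 40 × 7 = 280
M1 = 7, M2 = 40
y1 = 7^(-1) mod 40 = 23
y2 = 40^(-1) mod 7 = 3
x = (35×7×23 + 3×40×3) mod 280 = 115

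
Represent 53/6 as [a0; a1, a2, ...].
[8; 1, 5]

Euclidean algorithm steps:
53 = 8 × 6 + 5
6 = 1 × 5 + 1
5 = 5 × 1 + 0
Continued fraction: [8; 1, 5]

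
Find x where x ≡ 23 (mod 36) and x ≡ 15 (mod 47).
203

Using Chinese Remainder Theorem:
M = 36 × 47 = 1692
M1 = 47, M2 = 36
y1 = 47^(-1) mod 36 = 23
y2 = 36^(-1) mod 47 = 17
x = (23×47×23 + 15×36×17) mod 1692 = 203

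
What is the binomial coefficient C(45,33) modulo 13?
0

Using Lucas' theorem:
Write n=45 and k=33 in base 13:
n in base 13: [3, 6]
k in base 13: [2, 7]
C(45,33) mod 13 = ∏ C(n_i, k_i) mod 13
Digit binomials (mod 13): C(3,2) = 3; C(6,7) = 0 (k_i > n_i)
Product: 3 × 0 = 0 ≡ 0 (mod 13)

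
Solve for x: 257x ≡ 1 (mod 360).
353

gcd(257, 360) = 1, so the inverse exists.
Extended Euclidean algorithm on (360, 257):
360 = 1 × 257 + 103  ⟹  103 = (1)·360 + (-1)·257
257 = 2 × 103 + 51  ⟹  51 = (-2)·360 + (3)·257
103 = 2 × 51 + 1  ⟹  1 = (5)·360 + (-7)·257
So (-7)·257 ≡ 1 (mod 360), i.e. 257^(-1) ≡ -7 ≡ 353 (mod 360).
Check: 257 × 353 = 90721 ≡ 1 (mod 360)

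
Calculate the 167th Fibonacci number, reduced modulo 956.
949

Matrix identity: Q^n = [[F_(n+1), F_n], [F_n, F_(n-1)]] with Q = [[1,1],[1,0]].
n = 167 = 10100111₂. Square-and-multiply, entries mod 956:
Q^1 = [[1,1],[1,0]]
Q^2 = (Q^1)² = [[2,1],[1,1]]
Q^5 = (Q^2)²·Q = [[8,5],[5,3]]
Q^10 = (Q^5)² = [[89,55],[55,34]]
Q^20 = (Q^10)² = [[430,73],[73,357]]
Q^41 = (Q^20)²·Q = [[76,941],[941,91]]
Q^83 = (Q^41)²·Q = [[628,265],[265,363]]
Q^167 = (Q^83)²·Q = [[664,949],[949,671]]
F_167 mod 956 = Q^167[0][1] = 949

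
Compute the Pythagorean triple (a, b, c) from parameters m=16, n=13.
(87, 416, 425)

Euclid's formula: a = m² - n², b = 2mn, c = m² + n²
m = 16, n = 13
a = 16² - 13² = 256 - 169 = 87
b = 2 × 16 × 13 = 416
c = 16² + 13² = 256 + 169 = 425
Verification: 87² + 416² = 7569 + 173056 = 180625 = 425² ✓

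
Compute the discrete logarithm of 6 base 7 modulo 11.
7

Baby-step giant-step with step n = ⌈√11⌉ = 4.
Baby steps 7^j mod 11 (j:value) for j=0..3: 0:1, 1:7, 2:5, 3:2.
Giant-step multiplier: 7^(-4) ≡ 7^(10-4) = 7^6 ≡ 4 (mod 11).
Giant steps γ_i = 6·4^i mod 11: γ_0=6, γ_1=2 (in table at j=3).
x = i·n + j = 1·4 + 3 = 7.
Check: 7^7 ≡ 6 (mod 11).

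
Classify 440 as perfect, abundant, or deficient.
abundant

Proper divisors of 440: sum = 1 + 2 + 4 + 5 + 8 + 10 + 11 + 20 + 22 + 40 + 44 + 55 + 88 + 110 + 220 = 640
Since 640 > 440, 440 is abundant.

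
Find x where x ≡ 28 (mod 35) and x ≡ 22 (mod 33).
1078

Using Chinese Remainder Theorem:
M = 35 × 33 = 1155
M1 = 33, M2 = 35
y1 = 33^(-1) mod 35 = 17
y2 = 35^(-1) mod 33 = 17
x = (28×33×17 + 22×35×17) mod 1155 = 1078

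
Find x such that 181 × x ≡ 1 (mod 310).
161

gcd(181, 310) = 1, so the inverse exists.
Extended Euclidean algorithm on (310, 181):
310 = 1 × 181 + 129  ⟹  129 = (1)·310 + (-1)·181
181 = 1 × 129 + 52  ⟹  52 = (-1)·310 + (2)·181
129 = 2 × 52 + 25  ⟹  25 = (3)·310 + (-5)·181
52 = 2 × 25 + 2  ⟹  2 = (-7)·310 + (12)·181
25 = 12 × 2 + 1  ⟹  1 = (87)·310 + (-149)·181
So (-149)·181 ≡ 1 (mod 310), i.e. 181^(-1) ≡ -149 ≡ 161 (mod 310).
Check: 181 × 161 = 29141 ≡ 1 (mod 310)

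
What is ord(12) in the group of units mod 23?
11

23 is prime, so ord(12) divides φ(23) = 22.
Divisors of 22: 1, 2, 11, 22.
Repeated squaring: 12^1 ≡ 12, 12^2 ≡ 6, 12^4 ≡ 13, 12^8 ≡ 8, 12^16 ≡ 18 (mod 23).
Test 12^d mod 23 for each divisor d in increasing order:
12^1 ≡ 12
12^2 ≡ 6
12^11 = 12^8·12^2·12^1 ≡ 1  ← first divisor giving 1
The order is 11.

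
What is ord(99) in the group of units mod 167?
83

167 is prime, so ord(99) divides φ(167) = 166.
Divisors of 166: 1, 2, 83, 166.
Repeated squaring: 99^1 ≡ 99, 99^2 ≡ 115, 99^4 ≡ 32, 99^8 ≡ 22, 99^16 ≡ 150, 99^32 ≡ 122, 99^64 ≡ 21, 99^128 ≡ 107 (mod 167).
Test 99^d mod 167 for each divisor d in increasing order:
99^1 ≡ 99
99^2 ≡ 115
99^83 = 99^64·99^16·99^2·99^1 ≡ 1  ← first divisor giving 1
The order is 83.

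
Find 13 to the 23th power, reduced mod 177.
31

Repeated squaring. Binary of 23 = 10111.
13^1 ≡ 13 (mod 177); 13^2 ≡ 169 (mod 177); 13^4 ≡ 64 (mod 177); 13^8 ≡ 25 (mod 177); 13^16 ≡ 94 (mod 177)
13^23 = 13^1 × 13^2 × 13^4 × 13^16 ≡ 31 (mod 177)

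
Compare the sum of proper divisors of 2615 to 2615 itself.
deficient

Proper divisors of 2615: sum = 1 + 5 + 523 = 529
Since 529 < 2615, 2615 is deficient.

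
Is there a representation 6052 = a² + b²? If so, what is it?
24² + 74² (a=24, b=74)

Factorization: 6052 = 2^2 × 17 × 89
By Fermat: n is sum of two squares iff every prime p ≡ 3 (mod 4) appears to even power.
All primes ≡ 3 (mod 4) appear to even power.
Search a = 0, 1, 2, … for 6052 - a² a perfect square: first hit at a = 24: 6052 - 576 = 5476 = 74².
6052 = 24² + 74² = 576 + 5476 ✓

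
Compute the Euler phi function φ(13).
12

13 = 13
φ(n) = n × ∏(1 - 1/p) for each prime p dividing n
φ(13) = 13 × (1 - 1/13) = 12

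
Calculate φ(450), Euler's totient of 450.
120

450 = 2 × 3^2 × 5^2
φ(n) = n × ∏(1 - 1/p) for each prime p dividing n
φ(450) = 450 × (1 - 1/2) × (1 - 1/3) × (1 - 1/5) = 120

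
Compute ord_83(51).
41

83 is prime, so ord(51) divides φ(83) = 82.
Divisors of 82: 1, 2, 41, 82.
Repeated squaring: 51^1 ≡ 51, 51^2 ≡ 28, 51^4 ≡ 37, 51^8 ≡ 41, 51^16 ≡ 21, 51^32 ≡ 26, 51^64 ≡ 12 (mod 83).
Test 51^d mod 83 for each divisor d in increasing order:
51^1 ≡ 51
51^2 ≡ 28
51^41 = 51^32·51^8·51^1 ≡ 1  ← first divisor giving 1
The order is 41.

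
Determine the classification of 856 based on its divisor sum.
deficient

Proper divisors of 856: sum = 1 + 2 + 4 + 8 + 107 + 214 + 428 = 764
Since 764 < 856, 856 is deficient.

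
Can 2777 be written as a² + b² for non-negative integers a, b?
29² + 44² (a=29, b=44)

Factorization: 2777 = 2777
By Fermat: n is sum of two squares iff every prime p ≡ 3 (mod 4) appears to even power.
All primes ≡ 3 (mod 4) appear to even power.
Search a = 0, 1, 2, … for 2777 - a² a perfect square: first hit at a = 29: 2777 - 841 = 1936 = 44².
2777 = 29² + 44² = 841 + 1936 ✓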